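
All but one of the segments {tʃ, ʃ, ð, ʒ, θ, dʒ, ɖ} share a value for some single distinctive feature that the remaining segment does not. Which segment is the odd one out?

The remaining segments after removing /ɖ/ share [+distributed]; /ɖ/ (voiced retroflex stop) is [-distributed]. For every other candidate removal, the leftover set fails to share any single feature value that the removed segment lacks.

ɖ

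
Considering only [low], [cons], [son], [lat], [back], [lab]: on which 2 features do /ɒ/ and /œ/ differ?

/ɒ/ (low back rounded vowel) and /œ/ (mid front rounded lax vowel) agree on [−consonantal], [+sonorant], [−lateral], [+labial]. They differ on [low] (/ɒ/ [+], /œ/ [−]), [back] (/ɒ/ [+], /œ/ [−]).

[low], [back]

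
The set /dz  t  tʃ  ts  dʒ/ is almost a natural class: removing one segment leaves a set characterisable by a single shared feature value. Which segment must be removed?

/dʒ, dz, ts, tʃ/ are all [+delayed release], but /t/ (voiceless alveolar stop) is [−delayed release]. No other single segment can be removed to leave a set sharing one feature value that the removed segment lacks, so /t/ is the odd one out.

t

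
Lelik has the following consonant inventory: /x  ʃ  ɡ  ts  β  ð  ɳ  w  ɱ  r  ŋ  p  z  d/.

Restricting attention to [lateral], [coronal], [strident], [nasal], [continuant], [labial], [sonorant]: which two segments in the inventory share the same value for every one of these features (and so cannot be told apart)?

/ʃ/ (voiceless postalveolar fricative) and /z/ (voiced alveolar fricative) are both [−lateral], [+coronal], [+strident], [−nasal], [+continuant], [−labial], [−sonorant], so none of the listed features separates them. (They do differ in [voice], [anterior] and [distributed], which are not among the given features.) Every other pair in the inventory differs on at least one listed feature.

ʃ, z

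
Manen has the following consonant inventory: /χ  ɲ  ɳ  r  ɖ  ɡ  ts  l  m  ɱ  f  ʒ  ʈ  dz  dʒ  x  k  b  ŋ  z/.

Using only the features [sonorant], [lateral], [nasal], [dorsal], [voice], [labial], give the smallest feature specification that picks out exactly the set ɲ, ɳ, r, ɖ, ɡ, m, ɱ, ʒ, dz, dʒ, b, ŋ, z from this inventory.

The class [+voice], [-lateral] has exactly /ɲ, ɳ, r, ɖ, ɡ, m, ɱ, ʒ, dz, dʒ, b, ŋ, z/ as its extension in this inventory. No smaller conjunction from the listed features achieves this: [-lateral] alone would also admit /χ, ts, f, ʈ, …/; [+voice] alone would also admit /l/; and checking the remaining single features turns up none with this extension.

[+voice, -lateral]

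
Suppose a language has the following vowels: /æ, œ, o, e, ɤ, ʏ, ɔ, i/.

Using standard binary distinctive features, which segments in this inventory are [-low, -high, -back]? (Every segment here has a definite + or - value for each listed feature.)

œ, e

Eliminate segments failing any feature: /æ/ is [+low]; /o, ɤ, ɔ/ are [+back]; /ʏ, i/ are [+high]. The remaining /œ, e/ satisfy [-low], [-high], [-back].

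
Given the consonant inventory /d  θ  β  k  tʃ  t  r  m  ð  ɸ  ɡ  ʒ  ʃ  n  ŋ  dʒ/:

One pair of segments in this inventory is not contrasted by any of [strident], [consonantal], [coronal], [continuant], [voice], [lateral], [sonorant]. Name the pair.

ŋ, m

Both /ŋ/ and /m/ are [−strident], [+consonantal], [−coronal], [−continuant], [+voice], [−lateral], [+sonorant]. Since the list omits [labial] and [dorsal] — which do distinguish the velar nasal from the bilabial nasal — this pair collapses; all other pairs remain distinct.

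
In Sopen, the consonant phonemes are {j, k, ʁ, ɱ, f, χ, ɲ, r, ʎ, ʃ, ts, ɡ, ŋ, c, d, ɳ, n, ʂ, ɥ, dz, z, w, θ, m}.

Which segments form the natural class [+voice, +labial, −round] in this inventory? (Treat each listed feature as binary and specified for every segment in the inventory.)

First, the [+voice] segments are /j, ʁ, ɱ, ɲ, r, ʎ, ɡ, ŋ, d, ɳ, n, ɥ, dz, z, w, m/.
Of those, [+labial] gives /ɱ, ɥ, w, m/.
Then [−round] leaves /ɱ, m/.

ɱ, m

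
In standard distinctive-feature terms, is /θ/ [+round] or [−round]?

As the voiceless dental fricative, /θ/ is [−round].

[−round]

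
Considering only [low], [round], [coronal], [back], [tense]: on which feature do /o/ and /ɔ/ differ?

[tense]

/o/ is the mid back rounded tense vowel and /ɔ/ is the mid back rounded lax vowel. Both are [−low], [+round], [−coronal], [+back]. /o/ is [+tense] while /ɔ/ is [−tense], so the distinguishing feature is [tense].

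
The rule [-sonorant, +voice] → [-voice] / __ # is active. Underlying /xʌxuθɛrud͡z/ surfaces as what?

[xʌxuθɛrut͡s]

Only the final segment /d͡z/ is both word-final and matches the structural description. It is a voiced alveolar affricate, so [-sonorant, +voice] holds; changing it to [-voice] with all other features held fixed yields /t͡s/ (voiceless alveolar affricate). No other segment meets both the structural description and the environment, so the output is [xʌxuθɛrut͡s].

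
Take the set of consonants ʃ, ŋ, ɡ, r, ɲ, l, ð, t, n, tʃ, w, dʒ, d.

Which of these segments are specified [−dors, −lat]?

Checking each segment against [−dorsal], [−lateral]: /ʃ/ (voiceless postalveolar fricative), /r/ (alveolar trill), /ð/ (voiced dental fricative), /t/ (voiceless alveolar stop), /n/ (alveolar nasal), /tʃ/ (voiceless postalveolar affricate), among others, satisfy every feature; every other segment in the inventory fails at least one.

ʃ, r, ð, t, n, tʃ, dʒ, d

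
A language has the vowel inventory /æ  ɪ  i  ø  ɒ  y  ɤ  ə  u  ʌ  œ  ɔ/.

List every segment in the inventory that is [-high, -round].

æ, ɤ, ə, ʌ

The [-high] segments are /æ, ø, ɒ, ɤ, ə, ʌ, œ, ɔ/.
Of those, [-round] leaves /æ, ɤ, ə, ʌ/.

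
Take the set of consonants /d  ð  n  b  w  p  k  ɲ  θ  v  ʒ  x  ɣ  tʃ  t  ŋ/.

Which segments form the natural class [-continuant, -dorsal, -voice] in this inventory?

The [-continuant] segments are /d, n, b, p, k, ɲ, tʃ, t, ŋ/.
Among these, [-dorsal] gives /d, n, b, p, tʃ, t/.
Intersecting with [-voice] leaves /p, tʃ, t/.

p, tʃ, t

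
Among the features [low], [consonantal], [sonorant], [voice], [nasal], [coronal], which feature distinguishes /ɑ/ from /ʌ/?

/ɑ/ is the low back unrounded vowel and /ʌ/ is the mid back unrounded lax vowel. Both are [−consonantal], [+sonorant], [+voice], [−nasal], [−coronal]. /ɑ/ is [+low] while /ʌ/ is [−low], so the distinguishing feature is [low].

[low]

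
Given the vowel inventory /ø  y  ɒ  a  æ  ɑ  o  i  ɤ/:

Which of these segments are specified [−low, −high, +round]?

ø, o

Checking each segment against [−low], [−high], [+round]: /ø/ (mid front rounded tense vowel), /o/ (mid back rounded tense vowel) satisfy every feature; every other segment in the inventory fails at least one.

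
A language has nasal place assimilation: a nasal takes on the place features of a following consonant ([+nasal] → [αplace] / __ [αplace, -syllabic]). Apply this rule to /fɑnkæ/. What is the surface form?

The only nasal preceding a consonant is /n/ before /k/. /k/ is [+dorsal], so /n/ → /ŋ/, giving [fɑŋkæ].

[fɑŋkæ]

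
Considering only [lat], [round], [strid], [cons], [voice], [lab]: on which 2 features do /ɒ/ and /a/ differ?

/ɒ/ (low back rounded vowel) and /a/ (low unrounded vowel) agree on [−lateral], [−strident], [−consonantal], [+voice]. They differ on [labial] (/ɒ/ [+], /a/ [−]), [round] (/ɒ/ [+], /a/ [−]).

[labial], [round]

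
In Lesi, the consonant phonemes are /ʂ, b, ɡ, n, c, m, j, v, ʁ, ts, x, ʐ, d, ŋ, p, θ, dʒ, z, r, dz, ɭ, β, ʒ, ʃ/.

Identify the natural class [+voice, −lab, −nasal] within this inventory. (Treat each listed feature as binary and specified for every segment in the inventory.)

First, the [+voice] segments are /b, ɡ, n, m, j, v, ʁ, ʐ, d, ŋ, dʒ, z, r, dz, ɭ, β, ʒ/.
Within that set, [−labial] gives /ɡ, n, j, ʁ, ʐ, d, ŋ, dʒ, z, r, dz, ɭ, ʒ/.
Then [−nasal] leaves /ɡ, j, ʁ, ʐ, d, dʒ, z, r, dz, ɭ, ʒ/.

ɡ, j, ʁ, ʐ, d, dʒ, z, r, dz, ɭ, ʒ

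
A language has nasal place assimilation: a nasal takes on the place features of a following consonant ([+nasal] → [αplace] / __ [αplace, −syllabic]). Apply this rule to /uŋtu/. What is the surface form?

/ŋ/ sits before the [+coronal] consonant /t/, so it takes on [+coronal] and surfaces as /n/. The rest of the form is unaffected: [untu].

[untu]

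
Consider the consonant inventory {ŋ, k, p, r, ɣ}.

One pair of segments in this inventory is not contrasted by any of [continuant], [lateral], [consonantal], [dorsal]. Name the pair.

k, ŋ

/k/ (voiceless velar stop) and /ŋ/ (velar nasal) are both [−continuant], [−lateral], [+consonantal], [+dorsal], so none of the listed features separates them. (They do differ in [sonorant], [voice] and [nasal], which are not among the given features.) Every other pair in the inventory differs on at least one listed feature.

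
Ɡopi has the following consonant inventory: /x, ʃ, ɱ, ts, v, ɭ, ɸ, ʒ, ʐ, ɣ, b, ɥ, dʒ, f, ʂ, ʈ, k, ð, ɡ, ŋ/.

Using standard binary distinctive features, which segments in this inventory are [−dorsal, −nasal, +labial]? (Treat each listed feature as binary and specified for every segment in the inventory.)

v, ɸ, b, f

Checking each segment against [−dorsal], [−nasal], [+labial]: /v/ (voiced labiodental fricative), /ɸ/ (voiceless bilabial fricative), /b/ (voiced bilabial stop), /f/ (voiceless labiodental fricative) satisfy every feature; every other segment in the inventory fails at least one.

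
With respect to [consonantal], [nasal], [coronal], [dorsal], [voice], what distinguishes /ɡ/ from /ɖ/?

[coronal], [dorsal]

/ɡ/ is the voiced velar stop and /ɖ/ is the voiced retroflex stop. Both are [+consonantal], [−nasal], [+voice]. /ɡ/ is [−coronal] while /ɖ/ is [+coronal]; /ɡ/ is [+dorsal] while /ɖ/ is [−dorsal], so the distinguishing features are [coronal], [dorsal].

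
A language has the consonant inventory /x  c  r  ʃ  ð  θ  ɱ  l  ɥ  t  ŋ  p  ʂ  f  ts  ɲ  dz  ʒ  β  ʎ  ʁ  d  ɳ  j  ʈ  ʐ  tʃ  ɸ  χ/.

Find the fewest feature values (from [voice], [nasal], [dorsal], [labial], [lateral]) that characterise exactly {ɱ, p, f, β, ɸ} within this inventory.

[+labial, -dorsal]

/ɱ, p, f, β, ɸ/ are all [+labial], [-dorsal], and no other segment in the inventory matches both values. Dropping any one of them over-generates: [-dorsal] alone would also admit /r, ʃ, ð, θ, …/; [+labial] alone would also admit /ɥ/. No other single listed feature picks out exactly this set either, so fewer than two features will not do.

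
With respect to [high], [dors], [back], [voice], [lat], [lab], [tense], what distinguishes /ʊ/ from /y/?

The two segments share [+high], [+dorsal], [+voice], [-lateral], [+labial]. The only features from the list on which they differ: /ʊ/ is [+back] while /y/ is [-back]; /ʊ/ is [-tense] while /y/ is [+tense].

[back], [tense]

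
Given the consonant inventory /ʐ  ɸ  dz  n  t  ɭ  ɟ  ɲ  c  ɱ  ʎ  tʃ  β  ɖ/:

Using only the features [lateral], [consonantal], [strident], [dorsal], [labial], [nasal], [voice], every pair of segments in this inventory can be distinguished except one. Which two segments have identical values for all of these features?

dz, ʐ

/dz/ (voiced alveolar affricate) and /ʐ/ (voiced retroflex fricative) are both [-lateral], [+consonantal], [+strident], [-dorsal], [-labial], [-nasal], [+voice], so none of the listed features separates them. (They do differ in [continuant] and [anterior], which are not among the given features.) Every other pair in the inventory differs on at least one listed feature.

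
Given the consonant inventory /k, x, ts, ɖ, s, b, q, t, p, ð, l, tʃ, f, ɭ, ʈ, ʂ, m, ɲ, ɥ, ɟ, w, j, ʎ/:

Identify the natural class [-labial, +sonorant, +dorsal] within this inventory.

The [-labial] segments are /k, x, ts, ɖ, s, q, t, ð, l, tʃ, ɭ, ʈ, ʂ, ɲ, ɟ, j, ʎ/.
Within that set, [+sonorant] gives /l, ɭ, ɲ, j, ʎ/.
Intersecting with [+dorsal] leaves /ɲ, j, ʎ/.

ɲ, j, ʎ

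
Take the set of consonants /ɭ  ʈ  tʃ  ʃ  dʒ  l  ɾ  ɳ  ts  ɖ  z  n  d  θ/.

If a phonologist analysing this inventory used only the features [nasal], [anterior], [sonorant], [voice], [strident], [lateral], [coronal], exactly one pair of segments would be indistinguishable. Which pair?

ʃ, tʃ

/ʃ/ (voiceless postalveolar fricative) and /tʃ/ (voiceless postalveolar affricate) are both [−nasal], [−anterior], [−sonorant], [−voice], [+strident], [−lateral], [+coronal], so none of the listed features separates them. (They do differ in [continuant], which is not among the given features.) Every other pair in the inventory differs on at least one listed feature.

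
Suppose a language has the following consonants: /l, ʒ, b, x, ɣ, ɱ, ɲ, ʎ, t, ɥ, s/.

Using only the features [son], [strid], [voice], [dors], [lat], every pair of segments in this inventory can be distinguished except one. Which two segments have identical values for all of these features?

/ɥ/ (labial-palatal glide) and /ɲ/ (palatal nasal) are both [+sonorant], [−strident], [+voice], [+dorsal], [−lateral], so none of the listed features separates them. (They do differ in [nasal], [continuant], [labial] and [round], which are not among the given features.) Every other pair in the inventory differs on at least one listed feature.

ɥ, ɲ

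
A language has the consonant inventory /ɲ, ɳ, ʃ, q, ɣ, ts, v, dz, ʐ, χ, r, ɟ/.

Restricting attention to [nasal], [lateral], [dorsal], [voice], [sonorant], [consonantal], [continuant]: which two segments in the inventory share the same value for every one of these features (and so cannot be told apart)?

ʐ, v

On the given features, /ʐ/ and /v/ have an identical profile: [−nasal], [−lateral], [−dorsal], [+voice], [−sonorant], [+consonantal], [+continuant]. No other two segments in the inventory coincide on all 7 features. (They do differ in [labial] and [coronal], which are not among the given features.)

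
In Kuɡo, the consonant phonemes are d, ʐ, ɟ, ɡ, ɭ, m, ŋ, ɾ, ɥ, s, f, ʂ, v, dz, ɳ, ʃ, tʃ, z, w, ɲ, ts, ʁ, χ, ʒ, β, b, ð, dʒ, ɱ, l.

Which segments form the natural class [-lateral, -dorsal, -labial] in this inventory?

d, ʐ, ɾ, s, ʂ, dz, ɳ, ʃ, tʃ, z, ts, ʒ, ð, dʒ

Checking each segment against [-lateral], [-dorsal], [-labial]: /d/ (voiced alveolar stop), /ʐ/ (voiced retroflex fricative), /ɾ/ (alveolar tap), /s/ (voiceless alveolar fricative), /ʂ/ (voiceless retroflex fricative), /dz/ (voiced alveolar affricate), among others, satisfy every feature; every other segment in the inventory fails at least one.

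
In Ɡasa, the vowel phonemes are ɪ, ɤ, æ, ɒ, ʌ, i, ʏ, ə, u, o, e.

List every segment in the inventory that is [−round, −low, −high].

Checking each segment against [−round], [−low], [−high]: /ɤ/ (mid back unrounded tense vowel), /ʌ/ (mid back unrounded lax vowel), /ə/ (mid central vowel (schwa)), /e/ (mid front unrounded tense vowel) satisfy every feature; every other segment in the inventory fails at least one.

ɤ, ʌ, ə, e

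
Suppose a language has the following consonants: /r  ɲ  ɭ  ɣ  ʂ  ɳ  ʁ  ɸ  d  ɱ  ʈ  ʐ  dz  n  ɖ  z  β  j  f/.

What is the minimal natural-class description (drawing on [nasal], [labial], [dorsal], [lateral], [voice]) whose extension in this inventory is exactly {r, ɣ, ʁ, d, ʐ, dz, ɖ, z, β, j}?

/r, ɣ, ʁ, d, ʐ, dz, ɖ, z, β, j/ are all [+voice], [−nasal], [−lateral], and no other segment in the inventory matches all three values. Dropping any one of them over-generates: [−nasal, −lateral] alone would also admit /ʂ, ɸ, ʈ, f/; [+voice, −lateral] alone would also admit /ɲ, ɳ, ɱ, n/; [+voice, −nasal] alone would also admit /ɭ/. No other combination of two listed features picks out exactly this set either, so fewer than three features will not do.

[+voice, −nasal, −lateral]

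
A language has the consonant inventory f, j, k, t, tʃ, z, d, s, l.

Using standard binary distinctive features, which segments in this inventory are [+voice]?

j, z, d, l

The feature [voice] marks segments produced with vocal-fold vibration. In this inventory /j, z, d, l/ have that property, so they are [+voice]; /f, k, t, tʃ, s/ are [-voice].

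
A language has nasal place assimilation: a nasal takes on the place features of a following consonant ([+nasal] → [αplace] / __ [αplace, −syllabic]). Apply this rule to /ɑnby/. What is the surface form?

In /ɑnby/, the nasal /n/ precedes /b/, which is [+labial]. The nasal assimilates in place, becoming the [+labial] nasal /m/. The surface form is [ɑmby].

[ɑmby]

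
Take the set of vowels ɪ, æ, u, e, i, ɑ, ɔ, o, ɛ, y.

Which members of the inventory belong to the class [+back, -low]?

Eliminate segments failing any feature: /ɪ, æ, e, i, ɛ, y/ are [-back]; /ɑ/ is [+low]. The remaining /u, ɔ, o/ satisfy [+back], [-low].

u, ɔ, o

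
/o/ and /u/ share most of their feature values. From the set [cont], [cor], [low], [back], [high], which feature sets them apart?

/o/ is the mid back rounded tense vowel and /u/ is the high back rounded tense vowel. Both are [+continuant], [−coronal], [−low], [+back]. /o/ is [−high] while /u/ is [+high], so the distinguishing feature is [high].

[high]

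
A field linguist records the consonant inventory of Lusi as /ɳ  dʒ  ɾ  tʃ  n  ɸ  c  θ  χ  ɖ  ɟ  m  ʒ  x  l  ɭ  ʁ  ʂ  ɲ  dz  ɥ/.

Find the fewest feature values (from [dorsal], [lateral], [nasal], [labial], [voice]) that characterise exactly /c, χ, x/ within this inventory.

[-voice, +dorsal]

The class [-voice], [+dorsal] has exactly /c, χ, x/ as its extension in this inventory. No smaller conjunction from the listed features achieves this: [+dorsal] alone would also admit /ɟ, ʁ, ɲ, ɥ/; [-voice] alone would also admit /tʃ, ɸ, θ, ʂ/; and checking the remaining single features turns up none with this extension.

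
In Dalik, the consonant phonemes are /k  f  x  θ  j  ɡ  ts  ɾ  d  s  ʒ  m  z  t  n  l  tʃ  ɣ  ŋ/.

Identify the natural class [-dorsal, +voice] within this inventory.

The [-dorsal] segments are /f, θ, ts, ɾ, d, s, ʒ, m, z, t, n, l, tʃ/.
Among these, [+voice] leaves /ɾ, d, ʒ, m, z, n, l/.

ɾ, d, ʒ, m, z, n, l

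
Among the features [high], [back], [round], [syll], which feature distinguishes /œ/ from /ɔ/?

[back]

The two segments share [−high], [+round], [+syllabic]. The only feature from the list on which they differ: /œ/ is [−back] while /ɔ/ is [+back].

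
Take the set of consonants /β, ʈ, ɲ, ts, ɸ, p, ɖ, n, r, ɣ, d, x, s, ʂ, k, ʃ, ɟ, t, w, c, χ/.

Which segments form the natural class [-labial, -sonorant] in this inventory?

ʈ, ts, ɖ, ɣ, d, x, s, ʂ, k, ʃ, ɟ, t, c, χ

Checking each segment against [-labial], [-sonorant]: /ʈ/ (voiceless retroflex stop), /ts/ (voiceless alveolar affricate), /ɖ/ (voiced retroflex stop), /ɣ/ (voiced velar fricative), /d/ (voiced alveolar stop), /x/ (voiceless velar fricative), among others, satisfy every feature; every other segment in the inventory fails at least one.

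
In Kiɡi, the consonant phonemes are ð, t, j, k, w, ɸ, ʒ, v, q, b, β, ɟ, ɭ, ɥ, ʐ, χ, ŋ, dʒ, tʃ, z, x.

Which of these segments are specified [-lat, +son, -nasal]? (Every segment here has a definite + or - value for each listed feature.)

Eliminate segments failing any feature: /ð, t, k, ɸ, ʒ, v, q, b, β, ɟ, ʐ, χ, dʒ, tʃ, z, x/ are [-sonorant]; /ɭ/ is [+lateral]; /ŋ/ is [+nasal]. The remaining /j, w, ɥ/ satisfy [-lateral], [+sonorant], [-nasal].

j, w, ɥ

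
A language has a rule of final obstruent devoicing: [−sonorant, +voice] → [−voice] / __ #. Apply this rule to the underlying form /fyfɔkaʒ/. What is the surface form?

The only segment in the rule's environment that also matches [−sonorant, +voice] is /ʒ/. Applying [−voice] turns the voiced postalveolar fricative into /ʃ/ (voiceless postalveolar fricative), giving [fyfɔkaʃ].

[fyfɔkaʃ]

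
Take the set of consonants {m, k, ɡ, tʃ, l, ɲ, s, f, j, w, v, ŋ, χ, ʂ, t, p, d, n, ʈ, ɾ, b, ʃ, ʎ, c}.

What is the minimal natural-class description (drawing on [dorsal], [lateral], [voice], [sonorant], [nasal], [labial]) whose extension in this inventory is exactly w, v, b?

The class [+voice], [−nasal], [+labial] has exactly /w, v, b/ as its extension in this inventory. No smaller conjunction from the listed features achieves this: [−nasal, +labial] alone would also admit /f, p/; [+voice, +labial] alone would also admit /m/; [+voice, −nasal] alone would also admit /ɡ, l, j, d, …/; and checking the remaining two-feature bundles turns up none with this extension.

[+voice, −nasal, +labial]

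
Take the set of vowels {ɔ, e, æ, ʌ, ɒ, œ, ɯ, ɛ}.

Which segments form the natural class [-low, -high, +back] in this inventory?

Checking each segment against [-low], [-high], [+back]: /ɔ/ (mid back rounded lax vowel), /ʌ/ (mid back unrounded lax vowel) satisfy every feature; every other segment in the inventory fails at least one.

ɔ, ʌ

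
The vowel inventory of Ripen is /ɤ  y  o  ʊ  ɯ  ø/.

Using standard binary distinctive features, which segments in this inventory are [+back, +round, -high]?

o

Checking each segment against [+back], [+round], [-high]: /o/ (mid back rounded tense vowel) satisfies every feature; every other segment in the inventory fails at least one.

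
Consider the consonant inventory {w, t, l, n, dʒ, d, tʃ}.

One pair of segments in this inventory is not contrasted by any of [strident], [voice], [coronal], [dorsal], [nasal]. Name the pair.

d, l

Both /d/ and /l/ are [-strident], [+voice], [+coronal], [-dorsal], [-nasal]. Since the list omits [sonorant] and [lateral] — which do distinguish the voiced alveolar stop from the alveolar lateral approximant — this pair collapses; all other pairs remain distinct.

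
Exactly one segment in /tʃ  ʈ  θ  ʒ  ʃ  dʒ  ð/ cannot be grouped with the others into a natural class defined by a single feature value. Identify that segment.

[distributed] groups all but one: /ʃ, dʒ, tʃ, θ, ʒ, ð/ share [+distributed] while /ʈ/ (voiceless retroflex stop) alone is [−distributed]. Removing any other segment would not leave a single-feature class that excludes it.

ʈ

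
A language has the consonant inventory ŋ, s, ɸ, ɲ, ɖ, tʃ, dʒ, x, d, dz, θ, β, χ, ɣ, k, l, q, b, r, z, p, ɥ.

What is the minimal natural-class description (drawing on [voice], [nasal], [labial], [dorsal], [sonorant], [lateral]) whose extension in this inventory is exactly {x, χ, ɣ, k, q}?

Every target segment is [-sonorant], [+dorsal]; each remaining inventory member fails at least one of these. Each conjunct is needed — [+dorsal] alone would also admit /ŋ, ɲ, ɥ/; [-sonorant] alone would also admit /s, ɸ, ɖ, tʃ, …/ — and no other single listed feature has exactly this extension, so two is the minimum.

[-sonorant, +dorsal]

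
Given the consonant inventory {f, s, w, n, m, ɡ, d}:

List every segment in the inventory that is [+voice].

w, n, m, ɡ, d

The [+voice] segments here are /w, n, m, ɡ, d/; the remaining /f, s/ are [−voice].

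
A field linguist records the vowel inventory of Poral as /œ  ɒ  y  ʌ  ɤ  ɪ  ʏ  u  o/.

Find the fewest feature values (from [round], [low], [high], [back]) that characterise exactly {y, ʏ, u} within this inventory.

The class [+high], [+round] has exactly /y, ʏ, u/ as its extension in this inventory. No smaller conjunction from the listed features achieves this: [+round] alone would also admit /œ, ɒ, o/; [+high] alone would also admit /ɪ/; and checking the remaining single features turns up none with this extension.

[+high, +round]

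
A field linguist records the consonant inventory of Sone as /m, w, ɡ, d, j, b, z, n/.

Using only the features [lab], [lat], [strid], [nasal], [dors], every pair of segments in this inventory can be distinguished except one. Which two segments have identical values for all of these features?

Both /j/ and /ɡ/ are [−labial], [−lateral], [−strident], [−nasal], [+dorsal]. Since the list omits [sonorant], [continuant] and [back] — which do distinguish the palatal glide from the voiced velar stop — this pair collapses; all other pairs remain distinct.

j, ɡ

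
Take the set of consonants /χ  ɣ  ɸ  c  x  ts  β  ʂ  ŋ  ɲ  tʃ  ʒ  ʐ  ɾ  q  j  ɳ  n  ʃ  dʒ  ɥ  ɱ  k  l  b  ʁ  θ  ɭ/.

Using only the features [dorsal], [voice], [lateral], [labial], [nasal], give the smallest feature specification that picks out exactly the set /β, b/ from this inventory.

[+voice, -nasal, +labial, -dorsal]

/β, b/ are all [+voice], [-nasal], [+labial], [-dorsal], and no other segment in the inventory matches all four values. Dropping any one of them over-generates: [-nasal, +labial, -dorsal] alone would also admit /ɸ/; [+voice, +labial, -dorsal] alone would also admit /ɱ/; [+voice, -nasal, -dorsal] alone would also admit /ʒ, ʐ, ɾ, dʒ, …/; [+voice, -nasal, +labial] alone would also admit /ɥ/. No other combination of three listed features picks out exactly this set either, so fewer than four features will not do.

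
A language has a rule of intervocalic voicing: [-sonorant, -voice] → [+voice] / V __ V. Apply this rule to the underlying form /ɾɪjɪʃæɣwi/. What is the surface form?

Only /ʃ/ occurs between two vowels (/ɪ/ __ /æ/) and matches the structural description. It is a voiceless postalveolar fricative, so [-sonorant, -voice] holds; changing it to [+voice] with all other features held fixed yields /ʒ/ (voiced postalveolar fricative). No other segment meets both the structural description and the environment, so the output is [ɾɪjɪʒæɣwi].

[ɾɪjɪʒæɣwi]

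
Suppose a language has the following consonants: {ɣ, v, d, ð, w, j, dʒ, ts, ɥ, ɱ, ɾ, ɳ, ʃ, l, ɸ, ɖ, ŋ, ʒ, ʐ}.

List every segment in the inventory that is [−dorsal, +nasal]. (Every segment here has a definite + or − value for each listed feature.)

ɱ, ɳ

Among the inventory, the [−dorsal] segments are /v, d, ð, dʒ, ts, ɱ, ɾ, ɳ, ʃ, l, ɸ, ɖ, ʒ, ʐ/.
Intersecting with [+nasal] leaves /ɱ, ɳ/.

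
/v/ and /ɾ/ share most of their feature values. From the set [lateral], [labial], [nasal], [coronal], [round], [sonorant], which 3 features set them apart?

[sonorant], [labial], [coronal]

The two segments share [−lateral], [−nasal], [−round]. The only features from the list on which they differ: /v/ is [−sonorant] while /ɾ/ is [+sonorant]; /v/ is [+labial] while /ɾ/ is [−labial]; /v/ is [−coronal] while /ɾ/ is [+coronal].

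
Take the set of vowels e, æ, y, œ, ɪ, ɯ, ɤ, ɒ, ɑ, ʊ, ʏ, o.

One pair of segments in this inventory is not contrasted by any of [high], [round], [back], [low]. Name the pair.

/y/ (high front rounded tense vowel) and /ʏ/ (high front rounded lax vowel) are both [+high], [+round], [-back], [-low], so none of the listed features separates them. (They do differ in [tense], which is not among the given features.) Every other pair in the inventory differs on at least one listed feature.

y, ʏ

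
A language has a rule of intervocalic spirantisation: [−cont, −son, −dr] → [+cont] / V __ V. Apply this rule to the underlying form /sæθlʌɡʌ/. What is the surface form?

/ɡ/ satisfies [−cont, −son, −dr] and sits in V __ V. The [+continuant] counterpart of the voiced velar stop is /ɣ/. Other segments in /sæθlʌɡʌ/ either fail the structural description or are not in the environment, so the surface form is [sæθlʌɣʌ].

[sæθlʌɣʌ]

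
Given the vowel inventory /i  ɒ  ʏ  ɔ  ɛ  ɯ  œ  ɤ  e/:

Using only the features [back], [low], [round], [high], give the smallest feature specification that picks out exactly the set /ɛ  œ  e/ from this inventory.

Every target segment is [−high], [−back]; each remaining inventory member fails at least one of these. Each conjunct is needed — [−back] alone would also admit /i, ʏ/; [−high] alone would also admit /ɒ, ɔ, ɤ/ — and no other single listed feature has exactly this extension, so two is the minimum.

[−high, −back]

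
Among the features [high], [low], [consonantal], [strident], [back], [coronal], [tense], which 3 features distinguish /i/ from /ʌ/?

/i/ is the high front unrounded tense vowel and /ʌ/ is the mid back unrounded lax vowel. Both are [−low], [−consonantal], [−strident], [−coronal]. /i/ is [+high] while /ʌ/ is [−high]; /i/ is [−back] while /ʌ/ is [+back]; /i/ is [+tense] while /ʌ/ is [−tense], so the distinguishing features are [high], [back], [tense].

[high], [back], [tense]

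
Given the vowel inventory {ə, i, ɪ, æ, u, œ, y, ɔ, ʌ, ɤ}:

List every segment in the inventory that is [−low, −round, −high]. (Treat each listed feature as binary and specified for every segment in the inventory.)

ə, ʌ, ɤ

First, the [−low] segments are /ə, i, ɪ, u, œ, y, ɔ, ʌ, ɤ/.
Within that set, [−round] gives /ə, i, ɪ, ʌ, ɤ/.
Within that set, [−high] leaves /ə, ʌ, ɤ/.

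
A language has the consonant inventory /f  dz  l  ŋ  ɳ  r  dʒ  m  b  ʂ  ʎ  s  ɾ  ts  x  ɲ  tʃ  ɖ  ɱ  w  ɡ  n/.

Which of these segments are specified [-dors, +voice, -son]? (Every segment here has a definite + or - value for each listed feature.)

dz, dʒ, b, ɖ

First, the [-dorsal] segments are /f, dz, l, ɳ, r, dʒ, m, b, ʂ, s, ɾ, ts, tʃ, ɖ, ɱ, n/.
Among these, [+voice] gives /dz, l, ɳ, r, dʒ, m, b, ɾ, ɖ, ɱ, n/.
Of those, [-sonorant] leaves /dz, dʒ, b, ɖ/.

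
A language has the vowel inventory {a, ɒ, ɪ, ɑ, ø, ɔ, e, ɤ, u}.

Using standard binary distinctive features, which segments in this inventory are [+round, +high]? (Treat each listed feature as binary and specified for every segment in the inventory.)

Checking each segment against [+round], [+high]: /u/ (high back rounded tense vowel) satisfies every feature; every other segment in the inventory fails at least one.

u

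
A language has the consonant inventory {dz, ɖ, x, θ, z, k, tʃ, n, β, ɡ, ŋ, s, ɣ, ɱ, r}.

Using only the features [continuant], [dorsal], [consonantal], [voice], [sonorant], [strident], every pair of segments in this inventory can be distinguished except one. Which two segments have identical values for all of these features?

n, ɱ

/n/ (alveolar nasal) and /ɱ/ (labiodental nasal) are both [-continuant], [-dorsal], [+consonantal], [+voice], [+sonorant], [-strident], so none of the listed features separates them. (They do differ in [labial] and [coronal], which are not among the given features.) Every other pair in the inventory differs on at least one listed feature.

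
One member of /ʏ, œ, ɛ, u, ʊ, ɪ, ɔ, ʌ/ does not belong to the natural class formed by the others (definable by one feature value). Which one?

u

The remaining segments after removing /u/ share [-tense]; /u/ (high back rounded tense vowel) is [+tense]. For every other candidate removal, the leftover set fails to share any single feature value that the removed segment lacks.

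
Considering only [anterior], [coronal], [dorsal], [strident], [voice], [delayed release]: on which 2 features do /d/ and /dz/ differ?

[strident], [delayed release]

/d/ is the voiced alveolar stop and /dz/ is the voiced alveolar affricate. Both are [+anterior], [+coronal], [−dorsal], [+voice]. /d/ is [−strident] while /dz/ is [+strident]; /d/ is [−delayed release] while /dz/ is [+delayed release], so the distinguishing features are [strident], [delayed release].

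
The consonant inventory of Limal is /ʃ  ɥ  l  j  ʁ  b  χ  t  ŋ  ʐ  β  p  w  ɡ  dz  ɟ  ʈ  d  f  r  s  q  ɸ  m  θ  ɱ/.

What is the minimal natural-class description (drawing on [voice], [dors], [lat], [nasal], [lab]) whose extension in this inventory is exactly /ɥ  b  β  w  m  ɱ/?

The class [+voice], [+labial] has exactly /ɥ, b, β, w, m, ɱ/ as its extension in this inventory. No smaller conjunction from the listed features achieves this: [+labial] alone would also admit /p, f, ɸ/; [+voice] alone would also admit /l, j, ʁ, ŋ, …/; and checking the remaining single features turns up none with this extension.

[+voice, +lab]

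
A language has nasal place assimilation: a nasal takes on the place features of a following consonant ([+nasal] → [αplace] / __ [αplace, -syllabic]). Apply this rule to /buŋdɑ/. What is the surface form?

[bundɑ]

/ŋ/ sits before the [+coronal] consonant /d/, so it takes on [+coronal] and surfaces as /n/. The rest of the form is unaffected: [bundɑ].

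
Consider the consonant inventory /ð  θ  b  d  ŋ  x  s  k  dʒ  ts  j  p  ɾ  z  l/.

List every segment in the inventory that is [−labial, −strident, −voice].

θ, x, k

First, the [−labial] segments are /ð, θ, d, ŋ, x, s, k, dʒ, ts, j, ɾ, z, l/.
Intersecting with [−strident] gives /ð, θ, d, ŋ, x, k, j, ɾ, l/.
Then [−voice] leaves /θ, x, k/.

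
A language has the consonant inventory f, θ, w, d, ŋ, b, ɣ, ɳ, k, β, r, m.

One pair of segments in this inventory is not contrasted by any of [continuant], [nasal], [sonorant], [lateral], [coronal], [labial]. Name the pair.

f, β

On the given features, /f/ and /β/ have an identical profile: [+continuant], [-nasal], [-sonorant], [-lateral], [-coronal], [+labial]. No other two segments in the inventory coincide on all 6 features. (They do differ in [voice], which is not among the given features.)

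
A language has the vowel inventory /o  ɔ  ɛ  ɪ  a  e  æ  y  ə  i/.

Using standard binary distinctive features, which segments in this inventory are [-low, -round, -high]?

First, the [-low] segments are /o, ɔ, ɛ, ɪ, e, y, ə, i/.
Among these, [-round] gives /ɛ, ɪ, e, ə, i/.
Within that set, [-high] leaves /ɛ, e, ə/.

ɛ, e, ə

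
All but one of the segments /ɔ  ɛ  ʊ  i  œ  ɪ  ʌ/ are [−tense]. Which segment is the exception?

i

/i/ is the high front unrounded tense vowel, which is [+tense]; the rest — /œ, ʌ, ʊ, ɪ, ɔ, ɛ/ — are [−tense].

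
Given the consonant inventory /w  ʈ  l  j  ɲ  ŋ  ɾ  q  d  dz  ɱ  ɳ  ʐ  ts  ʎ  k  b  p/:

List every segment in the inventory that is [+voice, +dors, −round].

Checking each segment against [+voice], [+dorsal], [−round]: /j/ (palatal glide), /ɲ/ (palatal nasal), /ŋ/ (velar nasal), /ʎ/ (palatal lateral approximant) satisfy every feature; every other segment in the inventory fails at least one.

j, ɲ, ŋ, ʎ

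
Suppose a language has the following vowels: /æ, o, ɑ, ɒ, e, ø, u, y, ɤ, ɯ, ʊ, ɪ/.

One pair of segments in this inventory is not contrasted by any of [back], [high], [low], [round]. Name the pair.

u, ʊ

On the given features, /u/ and /ʊ/ have an identical profile: [+back], [+high], [−low], [+round]. No other two segments in the inventory coincide on all 4 features. (They do differ in [tense], which is not among the given features.)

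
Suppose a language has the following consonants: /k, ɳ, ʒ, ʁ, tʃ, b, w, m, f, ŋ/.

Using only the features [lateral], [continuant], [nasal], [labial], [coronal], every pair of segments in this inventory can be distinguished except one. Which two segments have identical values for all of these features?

w, f

Both /w/ and /f/ are [-lateral], [+continuant], [-nasal], [+labial], [-coronal]. Since the list omits [sonorant], [voice], [round] and [dorsal] — which do distinguish the labial-velar glide from the voiceless labiodental fricative — this pair collapses; all other pairs remain distinct.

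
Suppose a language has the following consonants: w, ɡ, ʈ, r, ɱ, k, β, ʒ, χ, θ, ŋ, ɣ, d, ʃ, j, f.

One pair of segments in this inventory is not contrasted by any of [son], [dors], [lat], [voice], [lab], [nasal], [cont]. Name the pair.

ʃ, θ

On the given features, /ʃ/ and /θ/ have an identical profile: [-sonorant], [-dorsal], [-lateral], [-voice], [-labial], [-nasal], [+continuant]. No other two segments in the inventory coincide on all 7 features. (They do differ in [strident] and [anterior], which are not among the given features.)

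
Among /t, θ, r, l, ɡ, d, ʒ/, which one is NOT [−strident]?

ʒ

Every segment except /ʒ/ is [−strident]. /ʒ/ (voiced postalveolar fricative) is [+strident], so it is the exception.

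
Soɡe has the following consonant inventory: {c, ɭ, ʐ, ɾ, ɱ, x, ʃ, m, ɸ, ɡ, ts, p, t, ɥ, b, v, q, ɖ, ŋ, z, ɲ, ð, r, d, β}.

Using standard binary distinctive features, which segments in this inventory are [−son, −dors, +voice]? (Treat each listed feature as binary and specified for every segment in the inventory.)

ʐ, b, v, ɖ, z, ð, d, β

Eliminate segments failing any feature: /c, x, ɡ, q/ are [+dorsal]; /ɭ, ɾ, ɱ, m, ɥ, ŋ, ɲ, r/ are [+sonorant]; /ʃ, ɸ, ts, p, t/ are [−voice]. The remaining /ʐ, b, v, ɖ, z, ð, d, β/ satisfy [−sonorant], [−dorsal], [+voice].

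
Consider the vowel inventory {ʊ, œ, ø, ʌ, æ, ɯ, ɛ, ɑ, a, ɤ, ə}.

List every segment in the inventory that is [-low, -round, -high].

First, the [-low] segments are /ʊ, œ, ø, ʌ, ɯ, ɛ, ɤ, ə/.
Within that set, [-round] gives /ʌ, ɯ, ɛ, ɤ, ə/.
Of those, [-high] leaves /ʌ, ɛ, ɤ, ə/.

ʌ, ɛ, ɤ, ə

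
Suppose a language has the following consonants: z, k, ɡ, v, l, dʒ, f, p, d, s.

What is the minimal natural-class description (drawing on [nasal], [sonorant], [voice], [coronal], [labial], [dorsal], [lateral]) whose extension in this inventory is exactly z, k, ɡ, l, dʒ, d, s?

[-labial]

Every target segment is [-labial] and no other inventory member is, so one feature is enough.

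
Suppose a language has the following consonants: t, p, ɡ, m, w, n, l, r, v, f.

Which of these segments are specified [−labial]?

t, ɡ, n, l, r

The feature [labial] marks segments articulated with one or both lips. In this inventory /t, ɡ, n, l, r/ lack that property, so they are [−labial]; /p, m, w, v, f/ are [+labial].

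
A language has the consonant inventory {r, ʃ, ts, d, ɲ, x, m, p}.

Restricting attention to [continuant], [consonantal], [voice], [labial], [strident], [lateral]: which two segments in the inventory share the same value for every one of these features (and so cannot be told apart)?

ɲ, d

/ɲ/ (palatal nasal) and /d/ (voiced alveolar stop) are both [−continuant], [+consonantal], [+voice], [−labial], [−strident], [−lateral], so none of the listed features separates them. (They do differ in [sonorant], [nasal] and [dorsal], which are not among the given features.) Every other pair in the inventory differs on at least one listed feature.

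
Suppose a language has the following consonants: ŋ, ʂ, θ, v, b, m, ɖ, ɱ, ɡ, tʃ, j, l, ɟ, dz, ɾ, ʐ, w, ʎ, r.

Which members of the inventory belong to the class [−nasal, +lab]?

Checking each segment against [−nasal], [+labial]: /v/ (voiced labiodental fricative), /b/ (voiced bilabial stop), /w/ (labial-velar glide) satisfy every feature; every other segment in the inventory fails at least one.

v, b, w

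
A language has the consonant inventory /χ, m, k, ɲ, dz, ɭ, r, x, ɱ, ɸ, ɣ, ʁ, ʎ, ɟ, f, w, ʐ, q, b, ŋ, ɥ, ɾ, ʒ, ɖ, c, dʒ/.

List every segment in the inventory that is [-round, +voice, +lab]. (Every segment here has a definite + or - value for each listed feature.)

Checking each segment against [-round], [+voice], [+labial]: /m/ (bilabial nasal), /ɱ/ (labiodental nasal), /b/ (voiced bilabial stop) satisfy every feature; every other segment in the inventory fails at least one.

m, ɱ, b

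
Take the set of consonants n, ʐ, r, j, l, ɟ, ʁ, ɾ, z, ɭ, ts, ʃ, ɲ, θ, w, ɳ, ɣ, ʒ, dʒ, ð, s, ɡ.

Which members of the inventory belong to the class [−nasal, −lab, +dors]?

First, the [−nasal] segments are /ʐ, r, j, l, ɟ, ʁ, ɾ, z, ɭ, ts, ʃ, θ, w, ɣ, ʒ, dʒ, ð, s, ɡ/.
Of those, [−labial] gives /ʐ, r, j, l, ɟ, ʁ, ɾ, z, ɭ, ts, ʃ, θ, ɣ, ʒ, dʒ, ð, s, ɡ/.
Among these, [+dorsal] leaves /j, ɟ, ʁ, ɣ, ɡ/.

j, ɟ, ʁ, ɣ, ɡ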